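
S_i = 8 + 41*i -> [8, 49, 90, 131, 172]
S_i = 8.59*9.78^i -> [8.59, 84.01, 821.62, 8035.44, 78586.62]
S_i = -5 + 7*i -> [-5, 2, 9, 16, 23]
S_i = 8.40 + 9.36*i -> [8.4, 17.76, 27.12, 36.48, 45.84]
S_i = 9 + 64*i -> [9, 73, 137, 201, 265]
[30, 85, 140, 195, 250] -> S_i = 30 + 55*i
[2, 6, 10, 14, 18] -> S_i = 2 + 4*i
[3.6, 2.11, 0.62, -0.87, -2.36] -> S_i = 3.60 + -1.49*i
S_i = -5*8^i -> [-5, -40, -320, -2560, -20480]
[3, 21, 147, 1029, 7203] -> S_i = 3*7^i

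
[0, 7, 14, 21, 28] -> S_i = 0 + 7*i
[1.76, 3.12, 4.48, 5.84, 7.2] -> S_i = 1.76 + 1.36*i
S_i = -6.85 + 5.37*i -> [-6.85, -1.48, 3.89, 9.26, 14.63]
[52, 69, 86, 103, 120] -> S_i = 52 + 17*i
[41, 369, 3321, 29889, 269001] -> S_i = 41*9^i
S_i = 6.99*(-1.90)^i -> [6.99, -13.28, 25.23, -47.94, 91.09]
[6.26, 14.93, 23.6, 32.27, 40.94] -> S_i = 6.26 + 8.67*i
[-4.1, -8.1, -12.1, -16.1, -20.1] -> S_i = -4.10 + -4.00*i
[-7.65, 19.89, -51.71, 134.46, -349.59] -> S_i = -7.65*(-2.60)^i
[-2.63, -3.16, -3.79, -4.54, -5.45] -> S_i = -2.63*1.20^i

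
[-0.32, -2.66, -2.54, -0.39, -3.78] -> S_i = Random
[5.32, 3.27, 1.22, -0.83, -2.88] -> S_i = 5.32 + -2.05*i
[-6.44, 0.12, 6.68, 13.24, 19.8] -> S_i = -6.44 + 6.56*i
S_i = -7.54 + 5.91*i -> [-7.54, -1.63, 4.28, 10.19, 16.1]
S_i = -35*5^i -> [-35, -175, -875, -4375, -21875]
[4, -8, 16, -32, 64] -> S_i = 4*-2^i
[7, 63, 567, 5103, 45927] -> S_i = 7*9^i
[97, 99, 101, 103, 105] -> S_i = 97 + 2*i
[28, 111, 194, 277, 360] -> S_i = 28 + 83*i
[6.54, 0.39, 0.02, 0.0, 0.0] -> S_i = 6.54*0.06^i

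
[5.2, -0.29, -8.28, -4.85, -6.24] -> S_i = Random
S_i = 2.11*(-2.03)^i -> [2.11, -4.28, 8.7, -17.65, 35.83]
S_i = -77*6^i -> [-77, -462, -2772, -16632, -99792]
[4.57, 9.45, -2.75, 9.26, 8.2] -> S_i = Random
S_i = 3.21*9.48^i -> [3.21, 30.43, 288.48, 2734.83, 25926.17]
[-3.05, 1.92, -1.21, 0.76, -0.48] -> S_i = -3.05*(-0.63)^i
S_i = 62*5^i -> [62, 310, 1550, 7750, 38750]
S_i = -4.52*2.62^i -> [-4.52, -11.84, -31.03, -81.29, -212.98]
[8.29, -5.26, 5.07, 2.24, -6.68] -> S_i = Random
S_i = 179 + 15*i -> [179, 194, 209, 224, 239]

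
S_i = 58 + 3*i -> [58, 61, 64, 67, 70]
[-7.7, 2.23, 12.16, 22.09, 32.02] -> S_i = -7.70 + 9.93*i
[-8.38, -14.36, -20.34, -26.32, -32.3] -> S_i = -8.38 + -5.98*i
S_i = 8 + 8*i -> [8, 16, 24, 32, 40]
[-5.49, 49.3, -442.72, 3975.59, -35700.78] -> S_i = -5.49*(-8.98)^i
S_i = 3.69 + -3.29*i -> [3.69, 0.4, -2.89, -6.18, -9.47]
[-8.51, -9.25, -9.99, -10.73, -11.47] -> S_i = -8.51 + -0.74*i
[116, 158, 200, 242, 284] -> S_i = 116 + 42*i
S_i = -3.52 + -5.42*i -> [-3.52, -8.94, -14.36, -19.78, -25.2]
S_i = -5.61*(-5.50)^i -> [-5.61, 30.86, -169.7, 933.36, -5133.5]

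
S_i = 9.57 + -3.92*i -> [9.57, 5.65, 1.73, -2.19, -6.11]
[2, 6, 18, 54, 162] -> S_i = 2*3^i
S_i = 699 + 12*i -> [699, 711, 723, 735, 747]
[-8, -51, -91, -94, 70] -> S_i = Random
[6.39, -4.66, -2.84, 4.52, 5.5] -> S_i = Random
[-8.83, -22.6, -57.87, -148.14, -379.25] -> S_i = -8.83*2.56^i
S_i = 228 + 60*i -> [228, 288, 348, 408, 468]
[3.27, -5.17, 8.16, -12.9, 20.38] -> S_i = 3.27*(-1.58)^i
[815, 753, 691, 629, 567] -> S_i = 815 + -62*i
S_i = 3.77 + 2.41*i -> [3.77, 6.18, 8.59, 11.0, 13.41]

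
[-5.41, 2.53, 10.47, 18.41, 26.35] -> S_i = -5.41 + 7.94*i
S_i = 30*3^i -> [30, 90, 270, 810, 2430]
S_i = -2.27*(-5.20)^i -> [-2.27, 11.8, -61.38, 319.18, -1659.74]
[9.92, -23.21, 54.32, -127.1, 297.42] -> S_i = 9.92*(-2.34)^i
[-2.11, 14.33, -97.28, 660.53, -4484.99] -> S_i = -2.11*(-6.79)^i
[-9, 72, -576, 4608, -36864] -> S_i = -9*-8^i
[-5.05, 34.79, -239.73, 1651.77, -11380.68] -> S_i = -5.05*(-6.89)^i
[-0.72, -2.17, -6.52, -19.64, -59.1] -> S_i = -0.72*3.01^i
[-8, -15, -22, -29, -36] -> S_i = -8 + -7*i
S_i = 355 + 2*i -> [355, 357, 359, 361, 363]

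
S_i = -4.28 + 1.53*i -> [-4.28, -2.75, -1.22, 0.31, 1.84]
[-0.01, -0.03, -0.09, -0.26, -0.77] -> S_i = -0.01*2.96^i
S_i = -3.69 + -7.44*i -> [-3.69, -11.13, -18.57, -26.01, -33.45]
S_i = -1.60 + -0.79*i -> [-1.6, -2.39, -3.18, -3.97, -4.76]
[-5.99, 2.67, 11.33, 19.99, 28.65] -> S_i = -5.99 + 8.66*i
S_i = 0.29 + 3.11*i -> [0.29, 3.4, 6.51, 9.62, 12.73]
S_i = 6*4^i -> [6, 24, 96, 384, 1536]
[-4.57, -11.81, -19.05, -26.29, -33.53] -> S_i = -4.57 + -7.24*i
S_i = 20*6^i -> [20, 120, 720, 4320, 25920]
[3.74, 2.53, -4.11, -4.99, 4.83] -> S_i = Random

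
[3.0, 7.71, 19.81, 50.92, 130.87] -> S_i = 3.00*2.57^i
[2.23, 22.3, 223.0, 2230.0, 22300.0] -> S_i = 2.23*10.00^i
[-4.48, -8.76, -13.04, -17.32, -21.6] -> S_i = -4.48 + -4.28*i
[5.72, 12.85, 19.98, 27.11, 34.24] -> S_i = 5.72 + 7.13*i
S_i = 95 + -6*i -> [95, 89, 83, 77, 71]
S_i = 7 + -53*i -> [7, -46, -99, -152, -205]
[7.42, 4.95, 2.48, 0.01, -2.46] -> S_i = 7.42 + -2.47*i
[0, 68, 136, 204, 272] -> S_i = 0 + 68*i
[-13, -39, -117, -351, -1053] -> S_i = -13*3^i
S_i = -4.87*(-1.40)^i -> [-4.87, 6.82, -9.55, 13.36, -18.71]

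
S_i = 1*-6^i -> [1, -6, 36, -216, 1296]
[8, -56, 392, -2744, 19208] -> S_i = 8*-7^i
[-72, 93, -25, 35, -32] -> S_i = Random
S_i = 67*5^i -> [67, 335, 1675, 8375, 41875]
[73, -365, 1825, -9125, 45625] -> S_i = 73*-5^i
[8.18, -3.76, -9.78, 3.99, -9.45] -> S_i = Random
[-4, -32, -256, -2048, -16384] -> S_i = -4*8^i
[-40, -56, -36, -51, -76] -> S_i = Random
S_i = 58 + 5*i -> [58, 63, 68, 73, 78]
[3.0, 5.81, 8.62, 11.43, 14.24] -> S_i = 3.00 + 2.81*i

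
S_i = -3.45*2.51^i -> [-3.45, -8.66, -21.74, -54.56, -136.93]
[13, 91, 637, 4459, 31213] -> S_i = 13*7^i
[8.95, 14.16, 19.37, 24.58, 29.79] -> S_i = 8.95 + 5.21*i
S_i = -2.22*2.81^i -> [-2.22, -6.24, -17.53, -49.26, -138.41]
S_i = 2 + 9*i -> [2, 11, 20, 29, 38]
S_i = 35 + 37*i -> [35, 72, 109, 146, 183]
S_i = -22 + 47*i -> [-22, 25, 72, 119, 166]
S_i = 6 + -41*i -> [6, -35, -76, -117, -158]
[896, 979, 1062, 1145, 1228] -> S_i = 896 + 83*i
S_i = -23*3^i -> [-23, -69, -207, -621, -1863]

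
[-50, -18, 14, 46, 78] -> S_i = -50 + 32*i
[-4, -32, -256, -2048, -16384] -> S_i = -4*8^i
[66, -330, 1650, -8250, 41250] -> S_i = 66*-5^i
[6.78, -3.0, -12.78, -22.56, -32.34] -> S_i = 6.78 + -9.78*i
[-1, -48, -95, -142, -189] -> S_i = -1 + -47*i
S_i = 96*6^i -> [96, 576, 3456, 20736, 124416]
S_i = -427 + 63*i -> [-427, -364, -301, -238, -175]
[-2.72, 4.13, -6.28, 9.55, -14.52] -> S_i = -2.72*(-1.52)^i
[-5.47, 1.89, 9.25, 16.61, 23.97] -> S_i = -5.47 + 7.36*i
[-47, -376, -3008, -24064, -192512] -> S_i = -47*8^i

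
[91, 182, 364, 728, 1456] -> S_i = 91*2^i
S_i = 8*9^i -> [8, 72, 648, 5832, 52488]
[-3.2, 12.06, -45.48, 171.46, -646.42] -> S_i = -3.20*(-3.77)^i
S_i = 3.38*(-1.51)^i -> [3.38, -5.1, 7.71, -11.64, 17.57]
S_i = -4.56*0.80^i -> [-4.56, -3.65, -2.92, -2.33, -1.87]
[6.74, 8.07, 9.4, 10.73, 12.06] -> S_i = 6.74 + 1.33*i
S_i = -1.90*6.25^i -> [-1.9, -11.88, -74.22, -463.87, -2899.17]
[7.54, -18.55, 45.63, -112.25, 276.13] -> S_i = 7.54*(-2.46)^i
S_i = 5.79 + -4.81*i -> [5.79, 0.98, -3.83, -8.64, -13.45]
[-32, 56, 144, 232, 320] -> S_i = -32 + 88*i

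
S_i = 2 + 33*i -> [2, 35, 68, 101, 134]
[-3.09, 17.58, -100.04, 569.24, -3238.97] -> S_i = -3.09*(-5.69)^i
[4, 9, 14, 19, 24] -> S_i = 4 + 5*i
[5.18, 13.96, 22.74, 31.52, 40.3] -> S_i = 5.18 + 8.78*i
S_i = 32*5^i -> [32, 160, 800, 4000, 20000]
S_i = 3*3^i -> [3, 9, 27, 81, 243]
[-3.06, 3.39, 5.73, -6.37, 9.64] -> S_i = Random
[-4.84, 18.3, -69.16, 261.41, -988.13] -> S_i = -4.84*(-3.78)^i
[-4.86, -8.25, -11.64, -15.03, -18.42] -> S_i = -4.86 + -3.39*i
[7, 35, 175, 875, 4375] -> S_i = 7*5^i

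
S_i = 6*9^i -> [6, 54, 486, 4374, 39366]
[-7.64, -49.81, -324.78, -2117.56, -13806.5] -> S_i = -7.64*6.52^i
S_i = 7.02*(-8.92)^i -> [7.02, -62.62, 558.56, -4982.32, 44442.3]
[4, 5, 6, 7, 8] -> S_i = 4 + 1*i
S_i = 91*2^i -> [91, 182, 364, 728, 1456]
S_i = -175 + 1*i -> [-175, -174, -173, -172, -171]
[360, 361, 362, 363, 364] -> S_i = 360 + 1*i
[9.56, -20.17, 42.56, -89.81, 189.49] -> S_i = 9.56*(-2.11)^i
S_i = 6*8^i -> [6, 48, 384, 3072, 24576]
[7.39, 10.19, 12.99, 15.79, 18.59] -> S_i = 7.39 + 2.80*i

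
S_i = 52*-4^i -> [52, -208, 832, -3328, 13312]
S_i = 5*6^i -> [5, 30, 180, 1080, 6480]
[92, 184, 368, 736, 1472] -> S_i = 92*2^i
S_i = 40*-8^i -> [40, -320, 2560, -20480, 163840]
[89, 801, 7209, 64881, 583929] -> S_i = 89*9^i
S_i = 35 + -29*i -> [35, 6, -23, -52, -81]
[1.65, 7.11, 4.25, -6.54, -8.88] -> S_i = Random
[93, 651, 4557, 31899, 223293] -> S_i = 93*7^i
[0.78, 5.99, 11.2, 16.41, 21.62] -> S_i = 0.78 + 5.21*i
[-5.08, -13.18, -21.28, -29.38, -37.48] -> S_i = -5.08 + -8.10*i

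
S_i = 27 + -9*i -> [27, 18, 9, 0, -9]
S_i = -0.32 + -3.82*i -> [-0.32, -4.14, -7.96, -11.78, -15.6]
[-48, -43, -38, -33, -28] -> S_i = -48 + 5*i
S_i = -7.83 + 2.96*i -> [-7.83, -4.87, -1.91, 1.05, 4.01]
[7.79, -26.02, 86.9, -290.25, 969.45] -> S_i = 7.79*(-3.34)^i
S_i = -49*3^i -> [-49, -147, -441, -1323, -3969]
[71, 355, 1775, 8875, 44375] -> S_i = 71*5^i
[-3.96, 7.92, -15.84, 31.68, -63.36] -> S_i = -3.96*(-2.00)^i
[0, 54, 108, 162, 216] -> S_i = 0 + 54*i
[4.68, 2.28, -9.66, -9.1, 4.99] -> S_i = Random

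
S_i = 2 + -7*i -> [2, -5, -12, -19, -26]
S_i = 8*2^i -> [8, 16, 32, 64, 128]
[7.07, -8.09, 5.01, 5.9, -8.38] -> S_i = Random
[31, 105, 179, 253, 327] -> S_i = 31 + 74*i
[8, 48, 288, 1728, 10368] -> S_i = 8*6^i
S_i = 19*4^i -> [19, 76, 304, 1216, 4864]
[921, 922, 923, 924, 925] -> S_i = 921 + 1*i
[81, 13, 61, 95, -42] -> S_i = Random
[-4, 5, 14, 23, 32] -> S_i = -4 + 9*i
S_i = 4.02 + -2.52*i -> [4.02, 1.5, -1.02, -3.54, -6.06]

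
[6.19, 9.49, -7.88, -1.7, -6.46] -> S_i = Random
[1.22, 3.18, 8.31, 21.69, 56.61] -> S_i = 1.22*2.61^i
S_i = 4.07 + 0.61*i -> [4.07, 4.68, 5.29, 5.9, 6.51]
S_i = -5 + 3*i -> [-5, -2, 1, 4, 7]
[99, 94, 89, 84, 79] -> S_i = 99 + -5*i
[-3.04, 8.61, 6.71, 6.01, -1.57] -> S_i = Random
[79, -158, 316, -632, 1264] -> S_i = 79*-2^i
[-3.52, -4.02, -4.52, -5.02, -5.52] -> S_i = -3.52 + -0.50*i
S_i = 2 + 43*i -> [2, 45, 88, 131, 174]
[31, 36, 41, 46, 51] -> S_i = 31 + 5*i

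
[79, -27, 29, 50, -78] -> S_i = Random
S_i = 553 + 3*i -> [553, 556, 559, 562, 565]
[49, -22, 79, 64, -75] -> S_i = Random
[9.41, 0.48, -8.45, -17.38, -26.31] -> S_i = 9.41 + -8.93*i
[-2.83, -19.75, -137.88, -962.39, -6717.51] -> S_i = -2.83*6.98^i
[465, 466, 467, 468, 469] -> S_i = 465 + 1*i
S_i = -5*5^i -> [-5, -25, -125, -625, -3125]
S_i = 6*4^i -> [6, 24, 96, 384, 1536]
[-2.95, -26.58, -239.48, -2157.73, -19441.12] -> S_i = -2.95*9.01^i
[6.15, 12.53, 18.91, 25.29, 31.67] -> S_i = 6.15 + 6.38*i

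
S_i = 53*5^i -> [53, 265, 1325, 6625, 33125]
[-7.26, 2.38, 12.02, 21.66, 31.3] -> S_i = -7.26 + 9.64*i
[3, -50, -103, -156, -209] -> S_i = 3 + -53*i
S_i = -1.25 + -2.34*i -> [-1.25, -3.59, -5.93, -8.27, -10.61]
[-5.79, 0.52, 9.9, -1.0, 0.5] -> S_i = Random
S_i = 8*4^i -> [8, 32, 128, 512, 2048]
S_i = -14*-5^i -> [-14, 70, -350, 1750, -8750]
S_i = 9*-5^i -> [9, -45, 225, -1125, 5625]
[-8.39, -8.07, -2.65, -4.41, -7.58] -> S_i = Random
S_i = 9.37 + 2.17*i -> [9.37, 11.54, 13.71, 15.88, 18.05]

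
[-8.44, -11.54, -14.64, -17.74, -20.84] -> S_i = -8.44 + -3.10*i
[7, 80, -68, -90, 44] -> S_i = Random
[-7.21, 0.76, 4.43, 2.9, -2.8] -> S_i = Random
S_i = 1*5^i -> [1, 5, 25, 125, 625]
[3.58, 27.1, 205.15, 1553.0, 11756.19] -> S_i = 3.58*7.57^i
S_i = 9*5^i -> [9, 45, 225, 1125, 5625]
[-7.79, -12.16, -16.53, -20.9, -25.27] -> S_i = -7.79 + -4.37*i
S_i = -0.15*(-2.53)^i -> [-0.15, 0.38, -0.96, 2.43, -6.15]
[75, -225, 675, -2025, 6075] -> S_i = 75*-3^i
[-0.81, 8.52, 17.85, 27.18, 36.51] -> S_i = -0.81 + 9.33*i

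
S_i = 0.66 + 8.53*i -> [0.66, 9.19, 17.72, 26.25, 34.78]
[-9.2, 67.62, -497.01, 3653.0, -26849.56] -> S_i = -9.20*(-7.35)^i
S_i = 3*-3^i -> [3, -9, 27, -81, 243]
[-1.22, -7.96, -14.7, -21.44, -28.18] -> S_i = -1.22 + -6.74*i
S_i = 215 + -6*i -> [215, 209, 203, 197, 191]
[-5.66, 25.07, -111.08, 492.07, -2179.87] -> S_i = -5.66*(-4.43)^i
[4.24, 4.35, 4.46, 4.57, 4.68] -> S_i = 4.24 + 0.11*i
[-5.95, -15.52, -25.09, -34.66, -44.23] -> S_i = -5.95 + -9.57*i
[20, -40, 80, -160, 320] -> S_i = 20*-2^i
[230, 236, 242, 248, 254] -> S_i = 230 + 6*i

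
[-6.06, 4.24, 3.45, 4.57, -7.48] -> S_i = Random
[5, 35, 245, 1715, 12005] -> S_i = 5*7^i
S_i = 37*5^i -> [37, 185, 925, 4625, 23125]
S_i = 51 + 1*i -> [51, 52, 53, 54, 55]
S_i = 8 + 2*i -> [8, 10, 12, 14, 16]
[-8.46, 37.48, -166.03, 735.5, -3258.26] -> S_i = -8.46*(-4.43)^i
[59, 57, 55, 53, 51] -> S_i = 59 + -2*i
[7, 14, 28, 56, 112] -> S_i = 7*2^i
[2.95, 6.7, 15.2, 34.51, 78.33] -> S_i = 2.95*2.27^i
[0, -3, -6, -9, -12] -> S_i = 0 + -3*i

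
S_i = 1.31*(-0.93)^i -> [1.31, -1.22, 1.13, -1.05, 0.98]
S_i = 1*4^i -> [1, 4, 16, 64, 256]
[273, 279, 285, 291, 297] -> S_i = 273 + 6*i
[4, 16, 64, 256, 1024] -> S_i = 4*4^i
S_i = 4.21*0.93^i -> [4.21, 3.92, 3.64, 3.39, 3.15]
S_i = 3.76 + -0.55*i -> [3.76, 3.21, 2.66, 2.11, 1.56]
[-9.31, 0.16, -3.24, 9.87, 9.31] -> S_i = Random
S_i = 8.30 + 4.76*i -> [8.3, 13.06, 17.82, 22.58, 27.34]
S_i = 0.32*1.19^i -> [0.32, 0.38, 0.45, 0.54, 0.64]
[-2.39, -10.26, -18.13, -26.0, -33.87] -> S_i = -2.39 + -7.87*i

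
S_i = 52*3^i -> [52, 156, 468, 1404, 4212]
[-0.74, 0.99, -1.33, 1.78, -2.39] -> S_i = -0.74*(-1.34)^i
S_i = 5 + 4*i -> [5, 9, 13, 17, 21]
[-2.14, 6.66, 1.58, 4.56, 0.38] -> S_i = Random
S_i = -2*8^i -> [-2, -16, -128, -1024, -8192]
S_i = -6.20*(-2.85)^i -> [-6.2, 17.67, -50.36, 143.52, -409.05]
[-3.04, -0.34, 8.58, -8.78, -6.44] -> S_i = Random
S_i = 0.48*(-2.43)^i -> [0.48, -1.17, 2.83, -6.89, 16.74]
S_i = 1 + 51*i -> [1, 52, 103, 154, 205]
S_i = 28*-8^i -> [28, -224, 1792, -14336, 114688]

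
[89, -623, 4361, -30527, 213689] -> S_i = 89*-7^i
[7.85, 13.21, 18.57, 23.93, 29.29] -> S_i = 7.85 + 5.36*i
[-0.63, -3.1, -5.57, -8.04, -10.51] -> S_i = -0.63 + -2.47*i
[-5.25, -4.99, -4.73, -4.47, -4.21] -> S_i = -5.25 + 0.26*i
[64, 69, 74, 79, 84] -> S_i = 64 + 5*i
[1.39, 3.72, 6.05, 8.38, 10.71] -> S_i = 1.39 + 2.33*i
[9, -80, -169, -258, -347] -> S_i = 9 + -89*i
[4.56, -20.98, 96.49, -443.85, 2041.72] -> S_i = 4.56*(-4.60)^i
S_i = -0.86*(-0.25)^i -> [-0.86, 0.22, -0.05, 0.01, -0.0]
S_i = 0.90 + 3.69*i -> [0.9, 4.59, 8.28, 11.97, 15.66]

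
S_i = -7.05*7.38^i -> [-7.05, -52.03, -383.97, -2833.73, -20912.91]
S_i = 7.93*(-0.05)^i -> [7.93, -0.4, 0.02, -0.0, 0.0]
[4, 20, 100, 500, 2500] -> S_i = 4*5^i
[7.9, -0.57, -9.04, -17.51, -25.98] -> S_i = 7.90 + -8.47*i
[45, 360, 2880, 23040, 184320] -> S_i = 45*8^i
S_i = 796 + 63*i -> [796, 859, 922, 985, 1048]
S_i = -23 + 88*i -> [-23, 65, 153, 241, 329]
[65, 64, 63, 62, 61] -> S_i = 65 + -1*i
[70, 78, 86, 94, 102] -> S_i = 70 + 8*i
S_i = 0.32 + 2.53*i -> [0.32, 2.85, 5.38, 7.91, 10.44]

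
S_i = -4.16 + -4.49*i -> [-4.16, -8.65, -13.14, -17.63, -22.12]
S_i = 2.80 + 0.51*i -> [2.8, 3.31, 3.82, 4.33, 4.84]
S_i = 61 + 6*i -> [61, 67, 73, 79, 85]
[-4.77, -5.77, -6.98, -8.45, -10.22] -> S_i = -4.77*1.21^i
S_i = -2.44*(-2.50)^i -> [-2.44, 6.1, -15.25, 38.12, -95.31]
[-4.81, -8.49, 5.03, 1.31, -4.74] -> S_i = Random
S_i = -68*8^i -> [-68, -544, -4352, -34816, -278528]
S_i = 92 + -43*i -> [92, 49, 6, -37, -80]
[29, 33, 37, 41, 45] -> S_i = 29 + 4*i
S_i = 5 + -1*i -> [5, 4, 3, 2, 1]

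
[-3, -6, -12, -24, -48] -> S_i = -3*2^i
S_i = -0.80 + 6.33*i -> [-0.8, 5.53, 11.86, 18.19, 24.52]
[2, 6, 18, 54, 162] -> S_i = 2*3^i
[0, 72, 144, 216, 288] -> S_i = 0 + 72*i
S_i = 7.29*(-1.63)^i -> [7.29, -11.88, 19.37, -31.57, 51.46]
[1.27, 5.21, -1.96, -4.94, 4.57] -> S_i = Random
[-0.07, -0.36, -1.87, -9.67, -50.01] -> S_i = -0.07*5.17^i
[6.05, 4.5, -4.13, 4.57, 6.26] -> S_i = Random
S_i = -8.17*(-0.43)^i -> [-8.17, 3.51, -1.51, 0.65, -0.28]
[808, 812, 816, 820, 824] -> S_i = 808 + 4*i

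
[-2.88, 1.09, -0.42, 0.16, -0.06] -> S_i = -2.88*(-0.38)^i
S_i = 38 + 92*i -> [38, 130, 222, 314, 406]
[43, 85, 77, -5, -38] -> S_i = Random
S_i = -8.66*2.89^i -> [-8.66, -25.03, -72.33, -209.03, -604.1]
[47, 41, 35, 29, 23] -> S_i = 47 + -6*i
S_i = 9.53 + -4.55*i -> [9.53, 4.98, 0.43, -4.12, -8.67]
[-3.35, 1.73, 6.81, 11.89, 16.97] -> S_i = -3.35 + 5.08*i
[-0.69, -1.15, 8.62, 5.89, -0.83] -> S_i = Random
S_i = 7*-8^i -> [7, -56, 448, -3584, 28672]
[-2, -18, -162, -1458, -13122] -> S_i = -2*9^i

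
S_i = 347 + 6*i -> [347, 353, 359, 365, 371]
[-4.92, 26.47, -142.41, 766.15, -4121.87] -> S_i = -4.92*(-5.38)^i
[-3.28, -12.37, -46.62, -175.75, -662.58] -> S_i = -3.28*3.77^i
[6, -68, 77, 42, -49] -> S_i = Random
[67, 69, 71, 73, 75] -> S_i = 67 + 2*i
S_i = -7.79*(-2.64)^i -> [-7.79, 20.57, -54.29, 143.33, -378.4]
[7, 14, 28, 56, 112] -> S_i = 7*2^i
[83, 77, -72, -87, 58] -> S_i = Random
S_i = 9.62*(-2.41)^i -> [9.62, -23.18, 55.87, -134.66, 324.52]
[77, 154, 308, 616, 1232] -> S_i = 77*2^i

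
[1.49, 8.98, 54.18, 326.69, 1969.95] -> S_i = 1.49*6.03^i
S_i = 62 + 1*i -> [62, 63, 64, 65, 66]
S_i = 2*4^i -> [2, 8, 32, 128, 512]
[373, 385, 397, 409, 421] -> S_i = 373 + 12*i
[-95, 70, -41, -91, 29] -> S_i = Random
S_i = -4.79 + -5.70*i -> [-4.79, -10.49, -16.19, -21.89, -27.59]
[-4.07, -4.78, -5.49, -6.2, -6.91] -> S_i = -4.07 + -0.71*i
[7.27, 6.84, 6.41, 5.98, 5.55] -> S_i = 7.27 + -0.43*i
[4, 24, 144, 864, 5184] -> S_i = 4*6^i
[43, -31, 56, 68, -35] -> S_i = Random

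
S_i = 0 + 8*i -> [0, 8, 16, 24, 32]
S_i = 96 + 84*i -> [96, 180, 264, 348, 432]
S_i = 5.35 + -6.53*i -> [5.35, -1.18, -7.71, -14.24, -20.77]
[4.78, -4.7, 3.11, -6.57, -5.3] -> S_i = Random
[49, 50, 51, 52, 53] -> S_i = 49 + 1*i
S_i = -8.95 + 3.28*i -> [-8.95, -5.67, -2.39, 0.89, 4.17]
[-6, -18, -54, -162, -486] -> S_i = -6*3^i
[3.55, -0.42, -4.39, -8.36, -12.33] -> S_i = 3.55 + -3.97*i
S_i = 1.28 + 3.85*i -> [1.28, 5.13, 8.98, 12.83, 16.68]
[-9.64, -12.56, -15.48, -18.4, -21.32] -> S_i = -9.64 + -2.92*i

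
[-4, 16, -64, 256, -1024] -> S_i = -4*-4^i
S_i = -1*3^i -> [-1, -3, -9, -27, -81]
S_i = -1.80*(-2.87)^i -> [-1.8, 5.17, -14.83, 42.55, -122.12]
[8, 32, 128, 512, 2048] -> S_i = 8*4^i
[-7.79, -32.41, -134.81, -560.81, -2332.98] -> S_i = -7.79*4.16^i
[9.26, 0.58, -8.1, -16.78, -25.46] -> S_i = 9.26 + -8.68*i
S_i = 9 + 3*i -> [9, 12, 15, 18, 21]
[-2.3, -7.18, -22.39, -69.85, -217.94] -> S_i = -2.30*3.12^i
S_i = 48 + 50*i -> [48, 98, 148, 198, 248]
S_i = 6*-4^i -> [6, -24, 96, -384, 1536]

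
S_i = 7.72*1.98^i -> [7.72, 15.29, 30.27, 59.93, 118.65]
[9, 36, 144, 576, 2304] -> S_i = 9*4^i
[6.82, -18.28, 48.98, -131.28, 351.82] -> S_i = 6.82*(-2.68)^i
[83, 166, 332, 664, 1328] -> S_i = 83*2^i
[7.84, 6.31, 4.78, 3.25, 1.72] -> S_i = 7.84 + -1.53*i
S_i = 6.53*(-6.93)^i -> [6.53, -45.25, 313.6, -2173.27, 15060.73]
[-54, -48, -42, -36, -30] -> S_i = -54 + 6*i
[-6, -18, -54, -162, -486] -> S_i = -6*3^i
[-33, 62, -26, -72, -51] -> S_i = Random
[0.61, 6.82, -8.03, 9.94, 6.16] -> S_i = Random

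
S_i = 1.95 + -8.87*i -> [1.95, -6.92, -15.79, -24.66, -33.53]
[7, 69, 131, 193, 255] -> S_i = 7 + 62*i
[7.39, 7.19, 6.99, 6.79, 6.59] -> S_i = 7.39 + -0.20*i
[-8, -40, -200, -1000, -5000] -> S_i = -8*5^i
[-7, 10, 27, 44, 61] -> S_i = -7 + 17*i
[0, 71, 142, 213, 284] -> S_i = 0 + 71*i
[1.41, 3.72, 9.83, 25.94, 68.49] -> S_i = 1.41*2.64^i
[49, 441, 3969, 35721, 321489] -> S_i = 49*9^i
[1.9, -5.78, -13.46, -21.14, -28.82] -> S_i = 1.90 + -7.68*i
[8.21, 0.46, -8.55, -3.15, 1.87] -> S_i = Random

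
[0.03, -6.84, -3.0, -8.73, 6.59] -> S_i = Random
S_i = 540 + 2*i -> [540, 542, 544, 546, 548]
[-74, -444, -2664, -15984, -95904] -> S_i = -74*6^i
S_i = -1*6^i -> [-1, -6, -36, -216, -1296]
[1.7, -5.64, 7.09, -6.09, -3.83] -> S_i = Random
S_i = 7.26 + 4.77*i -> [7.26, 12.03, 16.8, 21.57, 26.34]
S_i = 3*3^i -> [3, 9, 27, 81, 243]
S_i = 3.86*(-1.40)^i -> [3.86, -5.4, 7.57, -10.59, 14.83]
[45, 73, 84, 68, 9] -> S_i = Random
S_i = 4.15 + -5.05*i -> [4.15, -0.9, -5.95, -11.0, -16.05]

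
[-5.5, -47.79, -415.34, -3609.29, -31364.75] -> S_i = -5.50*8.69^i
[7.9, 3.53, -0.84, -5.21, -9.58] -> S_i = 7.90 + -4.37*i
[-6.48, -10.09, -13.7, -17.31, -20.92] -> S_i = -6.48 + -3.61*i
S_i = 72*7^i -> [72, 504, 3528, 24696, 172872]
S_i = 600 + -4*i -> [600, 596, 592, 588, 584]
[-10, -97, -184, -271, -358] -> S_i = -10 + -87*i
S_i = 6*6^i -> [6, 36, 216, 1296, 7776]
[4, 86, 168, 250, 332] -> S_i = 4 + 82*i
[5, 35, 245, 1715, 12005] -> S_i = 5*7^i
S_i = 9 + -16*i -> [9, -7, -23, -39, -55]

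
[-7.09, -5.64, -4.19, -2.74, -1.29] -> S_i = -7.09 + 1.45*i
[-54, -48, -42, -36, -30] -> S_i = -54 + 6*i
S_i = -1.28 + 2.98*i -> [-1.28, 1.7, 4.68, 7.66, 10.64]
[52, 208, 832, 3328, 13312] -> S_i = 52*4^i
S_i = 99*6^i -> [99, 594, 3564, 21384, 128304]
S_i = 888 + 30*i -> [888, 918, 948, 978, 1008]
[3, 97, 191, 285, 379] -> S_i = 3 + 94*i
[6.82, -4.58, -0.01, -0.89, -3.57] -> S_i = Random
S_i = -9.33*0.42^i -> [-9.33, -3.92, -1.65, -0.69, -0.29]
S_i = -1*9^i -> [-1, -9, -81, -729, -6561]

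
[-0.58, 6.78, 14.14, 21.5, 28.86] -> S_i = -0.58 + 7.36*i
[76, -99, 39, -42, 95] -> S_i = Random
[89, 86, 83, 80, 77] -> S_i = 89 + -3*i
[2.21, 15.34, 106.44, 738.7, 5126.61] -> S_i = 2.21*6.94^i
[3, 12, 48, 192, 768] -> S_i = 3*4^i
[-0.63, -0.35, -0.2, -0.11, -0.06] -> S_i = -0.63*0.56^i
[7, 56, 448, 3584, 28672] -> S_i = 7*8^i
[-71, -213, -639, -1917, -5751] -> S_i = -71*3^i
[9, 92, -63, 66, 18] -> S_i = Random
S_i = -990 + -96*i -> [-990, -1086, -1182, -1278, -1374]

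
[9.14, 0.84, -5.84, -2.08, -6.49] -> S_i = Random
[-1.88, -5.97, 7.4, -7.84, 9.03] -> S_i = Random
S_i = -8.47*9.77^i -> [-8.47, -82.75, -808.49, -7898.91, -77172.34]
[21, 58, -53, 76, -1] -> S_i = Random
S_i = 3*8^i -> [3, 24, 192, 1536, 12288]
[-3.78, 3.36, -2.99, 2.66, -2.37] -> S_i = -3.78*(-0.89)^i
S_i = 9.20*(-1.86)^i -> [9.2, -17.11, 31.83, -59.2, 110.11]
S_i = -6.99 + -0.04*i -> [-6.99, -7.03, -7.07, -7.11, -7.15]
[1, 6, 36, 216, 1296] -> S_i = 1*6^i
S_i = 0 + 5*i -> [0, 5, 10, 15, 20]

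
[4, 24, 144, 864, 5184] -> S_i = 4*6^i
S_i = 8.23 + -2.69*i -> [8.23, 5.54, 2.85, 0.16, -2.53]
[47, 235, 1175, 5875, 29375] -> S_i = 47*5^i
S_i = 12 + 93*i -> [12, 105, 198, 291, 384]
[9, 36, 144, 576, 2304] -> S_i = 9*4^i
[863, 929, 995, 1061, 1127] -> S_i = 863 + 66*i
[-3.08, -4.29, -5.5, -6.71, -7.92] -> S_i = -3.08 + -1.21*i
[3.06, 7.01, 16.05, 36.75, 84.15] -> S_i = 3.06*2.29^i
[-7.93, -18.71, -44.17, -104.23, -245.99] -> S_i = -7.93*2.36^i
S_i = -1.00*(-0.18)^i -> [-1.0, 0.18, -0.03, 0.01, -0.0]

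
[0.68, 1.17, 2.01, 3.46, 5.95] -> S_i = 0.68*1.72^i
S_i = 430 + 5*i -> [430, 435, 440, 445, 450]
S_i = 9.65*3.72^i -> [9.65, 35.9, 133.54, 496.77, 1847.99]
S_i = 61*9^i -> [61, 549, 4941, 44469, 400221]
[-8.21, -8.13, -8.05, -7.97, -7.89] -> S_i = -8.21*0.99^i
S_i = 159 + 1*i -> [159, 160, 161, 162, 163]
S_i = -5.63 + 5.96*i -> [-5.63, 0.33, 6.29, 12.25, 18.21]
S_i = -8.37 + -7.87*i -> [-8.37, -16.24, -24.11, -31.98, -39.85]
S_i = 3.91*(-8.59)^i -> [3.91, -33.59, 288.51, -2478.31, 21288.71]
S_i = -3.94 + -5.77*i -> [-3.94, -9.71, -15.48, -21.25, -27.02]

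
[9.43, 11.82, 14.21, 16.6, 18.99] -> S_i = 9.43 + 2.39*i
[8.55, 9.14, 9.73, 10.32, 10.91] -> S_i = 8.55 + 0.59*i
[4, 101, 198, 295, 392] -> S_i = 4 + 97*i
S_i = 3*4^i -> [3, 12, 48, 192, 768]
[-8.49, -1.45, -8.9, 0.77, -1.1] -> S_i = Random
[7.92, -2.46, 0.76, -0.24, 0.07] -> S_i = 7.92*(-0.31)^i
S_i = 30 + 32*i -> [30, 62, 94, 126, 158]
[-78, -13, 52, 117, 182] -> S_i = -78 + 65*i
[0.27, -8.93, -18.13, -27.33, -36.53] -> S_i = 0.27 + -9.20*i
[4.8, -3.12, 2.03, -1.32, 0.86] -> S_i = 4.80*(-0.65)^i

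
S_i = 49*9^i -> [49, 441, 3969, 35721, 321489]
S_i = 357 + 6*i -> [357, 363, 369, 375, 381]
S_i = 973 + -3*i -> [973, 970, 967, 964, 961]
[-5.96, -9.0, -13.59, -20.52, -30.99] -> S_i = -5.96*1.51^i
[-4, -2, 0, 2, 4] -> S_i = -4 + 2*i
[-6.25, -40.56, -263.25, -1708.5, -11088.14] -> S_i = -6.25*6.49^i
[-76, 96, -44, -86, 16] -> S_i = Random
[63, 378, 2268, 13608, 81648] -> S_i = 63*6^i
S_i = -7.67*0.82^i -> [-7.67, -6.29, -5.16, -4.23, -3.47]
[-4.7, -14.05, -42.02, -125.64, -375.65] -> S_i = -4.70*2.99^i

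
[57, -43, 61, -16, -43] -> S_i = Random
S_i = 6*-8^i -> [6, -48, 384, -3072, 24576]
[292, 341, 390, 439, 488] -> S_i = 292 + 49*i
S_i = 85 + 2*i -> [85, 87, 89, 91, 93]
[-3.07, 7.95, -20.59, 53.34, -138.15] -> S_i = -3.07*(-2.59)^i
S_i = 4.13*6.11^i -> [4.13, 25.23, 154.18, 942.05, 5755.92]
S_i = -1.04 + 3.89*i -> [-1.04, 2.85, 6.74, 10.63, 14.52]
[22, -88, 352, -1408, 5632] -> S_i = 22*-4^i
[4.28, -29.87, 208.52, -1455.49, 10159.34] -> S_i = 4.28*(-6.98)^i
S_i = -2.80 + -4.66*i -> [-2.8, -7.46, -12.12, -16.78, -21.44]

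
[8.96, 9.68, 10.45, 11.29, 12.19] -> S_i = 8.96*1.08^i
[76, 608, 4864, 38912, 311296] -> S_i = 76*8^i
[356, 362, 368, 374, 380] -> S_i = 356 + 6*i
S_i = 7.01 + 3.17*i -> [7.01, 10.18, 13.35, 16.52, 19.69]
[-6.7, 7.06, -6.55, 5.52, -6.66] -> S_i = Random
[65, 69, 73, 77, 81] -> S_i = 65 + 4*i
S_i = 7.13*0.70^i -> [7.13, 4.99, 3.49, 2.45, 1.71]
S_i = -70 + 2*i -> [-70, -68, -66, -64, -62]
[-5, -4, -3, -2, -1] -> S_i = -5 + 1*i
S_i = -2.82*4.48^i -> [-2.82, -12.63, -56.6, -253.56, -1135.96]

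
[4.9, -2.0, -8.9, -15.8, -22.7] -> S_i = 4.90 + -6.90*i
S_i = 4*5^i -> [4, 20, 100, 500, 2500]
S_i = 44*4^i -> [44, 176, 704, 2816, 11264]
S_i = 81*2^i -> [81, 162, 324, 648, 1296]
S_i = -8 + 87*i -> [-8, 79, 166, 253, 340]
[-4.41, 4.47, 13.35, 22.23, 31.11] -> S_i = -4.41 + 8.88*i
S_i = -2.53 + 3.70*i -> [-2.53, 1.17, 4.87, 8.57, 12.27]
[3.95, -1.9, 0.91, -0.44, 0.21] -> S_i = 3.95*(-0.48)^i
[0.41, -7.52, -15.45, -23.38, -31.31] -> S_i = 0.41 + -7.93*i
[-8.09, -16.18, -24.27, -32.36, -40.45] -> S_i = -8.09 + -8.09*i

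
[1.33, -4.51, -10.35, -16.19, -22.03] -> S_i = 1.33 + -5.84*i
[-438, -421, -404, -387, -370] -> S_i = -438 + 17*i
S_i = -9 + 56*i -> [-9, 47, 103, 159, 215]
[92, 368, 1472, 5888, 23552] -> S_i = 92*4^i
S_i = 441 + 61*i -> [441, 502, 563, 624, 685]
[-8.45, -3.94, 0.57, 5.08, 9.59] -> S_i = -8.45 + 4.51*i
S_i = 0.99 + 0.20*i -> [0.99, 1.19, 1.39, 1.59, 1.79]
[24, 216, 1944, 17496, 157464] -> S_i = 24*9^i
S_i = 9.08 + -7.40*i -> [9.08, 1.68, -5.72, -13.12, -20.52]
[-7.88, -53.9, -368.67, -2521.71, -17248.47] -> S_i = -7.88*6.84^i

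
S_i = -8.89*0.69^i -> [-8.89, -6.13, -4.23, -2.92, -2.02]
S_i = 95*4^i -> [95, 380, 1520, 6080, 24320]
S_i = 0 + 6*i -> [0, 6, 12, 18, 24]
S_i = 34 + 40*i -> [34, 74, 114, 154, 194]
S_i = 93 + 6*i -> [93, 99, 105, 111, 117]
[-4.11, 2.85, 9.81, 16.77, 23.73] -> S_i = -4.11 + 6.96*i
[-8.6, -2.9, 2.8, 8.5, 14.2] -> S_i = -8.60 + 5.70*i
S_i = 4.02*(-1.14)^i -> [4.02, -4.58, 5.22, -5.96, 6.79]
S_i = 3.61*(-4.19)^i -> [3.61, -15.13, 63.38, -265.55, 1112.66]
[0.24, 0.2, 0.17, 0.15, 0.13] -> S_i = 0.24*0.85^i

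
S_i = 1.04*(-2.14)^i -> [1.04, -2.23, 4.76, -10.19, 21.81]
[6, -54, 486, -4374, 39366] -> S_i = 6*-9^i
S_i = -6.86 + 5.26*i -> [-6.86, -1.6, 3.66, 8.92, 14.18]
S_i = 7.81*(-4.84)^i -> [7.81, -37.8, 182.95, -885.5, 4285.81]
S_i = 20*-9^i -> [20, -180, 1620, -14580, 131220]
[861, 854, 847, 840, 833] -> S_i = 861 + -7*i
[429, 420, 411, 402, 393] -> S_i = 429 + -9*i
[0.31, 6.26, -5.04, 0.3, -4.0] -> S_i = Random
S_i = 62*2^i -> [62, 124, 248, 496, 992]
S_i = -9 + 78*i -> [-9, 69, 147, 225, 303]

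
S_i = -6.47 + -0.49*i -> [-6.47, -6.96, -7.45, -7.94, -8.43]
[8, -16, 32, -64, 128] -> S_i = 8*-2^i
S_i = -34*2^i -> [-34, -68, -136, -272, -544]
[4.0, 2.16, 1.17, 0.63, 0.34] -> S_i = 4.00*0.54^i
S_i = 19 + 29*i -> [19, 48, 77, 106, 135]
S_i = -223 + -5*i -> [-223, -228, -233, -238, -243]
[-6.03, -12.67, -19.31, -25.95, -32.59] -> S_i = -6.03 + -6.64*i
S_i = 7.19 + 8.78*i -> [7.19, 15.97, 24.75, 33.53, 42.31]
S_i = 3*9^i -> [3, 27, 243, 2187, 19683]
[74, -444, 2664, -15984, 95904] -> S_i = 74*-6^i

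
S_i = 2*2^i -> [2, 4, 8, 16, 32]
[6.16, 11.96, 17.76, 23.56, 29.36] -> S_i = 6.16 + 5.80*i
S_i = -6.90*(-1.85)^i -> [-6.9, 12.76, -23.62, 43.69, -80.82]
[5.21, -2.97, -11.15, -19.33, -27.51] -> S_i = 5.21 + -8.18*i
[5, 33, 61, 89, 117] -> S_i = 5 + 28*i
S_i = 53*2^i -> [53, 106, 212, 424, 848]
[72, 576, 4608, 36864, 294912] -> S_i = 72*8^i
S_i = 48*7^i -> [48, 336, 2352, 16464, 115248]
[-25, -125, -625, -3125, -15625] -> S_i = -25*5^i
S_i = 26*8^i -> [26, 208, 1664, 13312, 106496]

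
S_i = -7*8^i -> [-7, -56, -448, -3584, -28672]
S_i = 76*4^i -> [76, 304, 1216, 4864, 19456]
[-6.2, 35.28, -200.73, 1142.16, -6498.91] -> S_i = -6.20*(-5.69)^i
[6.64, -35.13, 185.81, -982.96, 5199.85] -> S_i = 6.64*(-5.29)^i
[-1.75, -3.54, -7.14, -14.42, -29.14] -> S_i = -1.75*2.02^i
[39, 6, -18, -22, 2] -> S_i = Random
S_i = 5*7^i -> [5, 35, 245, 1715, 12005]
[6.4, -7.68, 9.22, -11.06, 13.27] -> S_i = 6.40*(-1.20)^i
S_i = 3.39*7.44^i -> [3.39, 25.22, 187.65, 1396.11, 10387.03]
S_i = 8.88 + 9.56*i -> [8.88, 18.44, 28.0, 37.56, 47.12]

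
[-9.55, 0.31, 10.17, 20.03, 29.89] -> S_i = -9.55 + 9.86*i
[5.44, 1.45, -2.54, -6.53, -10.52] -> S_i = 5.44 + -3.99*i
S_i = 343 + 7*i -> [343, 350, 357, 364, 371]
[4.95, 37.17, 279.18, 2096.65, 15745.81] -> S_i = 4.95*7.51^i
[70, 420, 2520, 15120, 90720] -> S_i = 70*6^i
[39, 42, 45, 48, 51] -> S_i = 39 + 3*i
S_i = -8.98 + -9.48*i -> [-8.98, -18.46, -27.94, -37.42, -46.9]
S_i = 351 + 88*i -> [351, 439, 527, 615, 703]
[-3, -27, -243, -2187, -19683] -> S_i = -3*9^i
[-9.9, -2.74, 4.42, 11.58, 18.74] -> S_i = -9.90 + 7.16*i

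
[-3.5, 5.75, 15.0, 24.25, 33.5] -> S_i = -3.50 + 9.25*i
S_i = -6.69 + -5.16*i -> [-6.69, -11.85, -17.01, -22.17, -27.33]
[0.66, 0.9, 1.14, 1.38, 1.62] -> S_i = 0.66 + 0.24*i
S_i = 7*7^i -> [7, 49, 343, 2401, 16807]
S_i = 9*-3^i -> [9, -27, 81, -243, 729]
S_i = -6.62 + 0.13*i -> [-6.62, -6.49, -6.36, -6.23, -6.1]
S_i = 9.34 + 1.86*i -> [9.34, 11.2, 13.06, 14.92, 16.78]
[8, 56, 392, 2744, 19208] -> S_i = 8*7^i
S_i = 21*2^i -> [21, 42, 84, 168, 336]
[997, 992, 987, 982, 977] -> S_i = 997 + -5*i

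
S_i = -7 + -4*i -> [-7, -11, -15, -19, -23]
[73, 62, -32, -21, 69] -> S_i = Random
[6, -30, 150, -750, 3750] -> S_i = 6*-5^i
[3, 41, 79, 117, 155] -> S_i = 3 + 38*i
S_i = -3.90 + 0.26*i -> [-3.9, -3.64, -3.38, -3.12, -2.86]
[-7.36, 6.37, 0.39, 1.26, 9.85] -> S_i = Random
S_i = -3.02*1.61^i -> [-3.02, -4.86, -7.83, -12.6, -20.29]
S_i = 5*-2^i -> [5, -10, 20, -40, 80]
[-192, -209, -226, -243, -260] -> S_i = -192 + -17*i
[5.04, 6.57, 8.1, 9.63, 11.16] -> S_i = 5.04 + 1.53*i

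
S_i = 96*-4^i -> [96, -384, 1536, -6144, 24576]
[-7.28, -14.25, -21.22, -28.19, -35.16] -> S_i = -7.28 + -6.97*i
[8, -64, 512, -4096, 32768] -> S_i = 8*-8^i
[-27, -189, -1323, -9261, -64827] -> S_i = -27*7^i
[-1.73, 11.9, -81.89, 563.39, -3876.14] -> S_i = -1.73*(-6.88)^i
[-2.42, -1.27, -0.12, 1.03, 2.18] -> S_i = -2.42 + 1.15*i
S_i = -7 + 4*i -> [-7, -3, 1, 5, 9]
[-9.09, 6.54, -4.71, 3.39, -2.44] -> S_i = -9.09*(-0.72)^i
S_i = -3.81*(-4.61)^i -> [-3.81, 17.56, -80.97, 373.27, -1720.79]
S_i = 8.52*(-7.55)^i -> [8.52, -64.33, 485.66, -3666.74, 27683.91]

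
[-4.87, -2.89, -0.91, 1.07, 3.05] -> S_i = -4.87 + 1.98*i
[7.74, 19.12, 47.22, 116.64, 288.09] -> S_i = 7.74*2.47^i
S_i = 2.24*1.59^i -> [2.24, 3.56, 5.66, 9.0, 14.32]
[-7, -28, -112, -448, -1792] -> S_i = -7*4^i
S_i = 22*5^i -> [22, 110, 550, 2750, 13750]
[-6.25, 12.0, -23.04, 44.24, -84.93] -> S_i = -6.25*(-1.92)^i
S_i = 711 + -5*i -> [711, 706, 701, 696, 691]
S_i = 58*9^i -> [58, 522, 4698, 42282, 380538]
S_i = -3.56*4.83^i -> [-3.56, -17.19, -83.05, -401.14, -1937.49]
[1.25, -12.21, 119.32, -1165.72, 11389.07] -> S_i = 1.25*(-9.77)^i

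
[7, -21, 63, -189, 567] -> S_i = 7*-3^i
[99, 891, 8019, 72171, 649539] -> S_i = 99*9^i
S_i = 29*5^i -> [29, 145, 725, 3625, 18125]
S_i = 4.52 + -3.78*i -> [4.52, 0.74, -3.04, -6.82, -10.6]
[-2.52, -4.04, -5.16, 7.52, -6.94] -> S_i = Random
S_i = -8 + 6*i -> [-8, -2, 4, 10, 16]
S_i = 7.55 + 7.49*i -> [7.55, 15.04, 22.53, 30.02, 37.51]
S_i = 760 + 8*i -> [760, 768, 776, 784, 792]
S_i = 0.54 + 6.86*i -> [0.54, 7.4, 14.26, 21.12, 27.98]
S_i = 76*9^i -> [76, 684, 6156, 55404, 498636]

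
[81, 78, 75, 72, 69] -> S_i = 81 + -3*i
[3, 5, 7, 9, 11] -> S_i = 3 + 2*i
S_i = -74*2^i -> [-74, -148, -296, -592, -1184]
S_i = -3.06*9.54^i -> [-3.06, -29.19, -278.5, -2656.85, -25346.32]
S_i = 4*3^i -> [4, 12, 36, 108, 324]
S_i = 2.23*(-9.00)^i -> [2.23, -20.07, 180.63, -1625.67, 14631.03]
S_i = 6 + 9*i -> [6, 15, 24, 33, 42]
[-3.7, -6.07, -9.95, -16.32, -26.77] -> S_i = -3.70*1.64^i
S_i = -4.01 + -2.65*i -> [-4.01, -6.66, -9.31, -11.96, -14.61]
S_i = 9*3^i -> [9, 27, 81, 243, 729]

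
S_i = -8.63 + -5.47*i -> [-8.63, -14.1, -19.57, -25.04, -30.51]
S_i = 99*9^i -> [99, 891, 8019, 72171, 649539]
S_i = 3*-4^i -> [3, -12, 48, -192, 768]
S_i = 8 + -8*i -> [8, 0, -8, -16, -24]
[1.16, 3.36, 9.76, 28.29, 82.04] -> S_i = 1.16*2.90^i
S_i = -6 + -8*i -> [-6, -14, -22, -30, -38]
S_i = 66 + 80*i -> [66, 146, 226, 306, 386]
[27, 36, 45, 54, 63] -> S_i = 27 + 9*i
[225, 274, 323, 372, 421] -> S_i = 225 + 49*i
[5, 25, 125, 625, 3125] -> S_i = 5*5^i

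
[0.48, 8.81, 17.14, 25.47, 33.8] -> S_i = 0.48 + 8.33*i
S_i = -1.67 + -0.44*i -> [-1.67, -2.11, -2.55, -2.99, -3.43]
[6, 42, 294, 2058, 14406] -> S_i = 6*7^i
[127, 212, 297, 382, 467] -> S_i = 127 + 85*i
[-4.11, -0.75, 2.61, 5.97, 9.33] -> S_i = -4.11 + 3.36*i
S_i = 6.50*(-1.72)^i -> [6.5, -11.18, 19.23, -33.07, 56.89]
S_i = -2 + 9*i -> [-2, 7, 16, 25, 34]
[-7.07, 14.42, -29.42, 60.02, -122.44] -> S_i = -7.07*(-2.04)^i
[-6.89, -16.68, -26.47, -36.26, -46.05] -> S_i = -6.89 + -9.79*i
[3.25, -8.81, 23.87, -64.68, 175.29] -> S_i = 3.25*(-2.71)^i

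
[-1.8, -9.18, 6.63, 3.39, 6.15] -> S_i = Random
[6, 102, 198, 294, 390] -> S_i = 6 + 96*i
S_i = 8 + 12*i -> [8, 20, 32, 44, 56]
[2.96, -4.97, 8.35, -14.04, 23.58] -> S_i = 2.96*(-1.68)^i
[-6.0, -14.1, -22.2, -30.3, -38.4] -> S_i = -6.00 + -8.10*i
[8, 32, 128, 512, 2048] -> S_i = 8*4^i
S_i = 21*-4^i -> [21, -84, 336, -1344, 5376]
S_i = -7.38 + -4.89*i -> [-7.38, -12.27, -17.16, -22.05, -26.94]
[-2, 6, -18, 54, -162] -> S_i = -2*-3^i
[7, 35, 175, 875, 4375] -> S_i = 7*5^i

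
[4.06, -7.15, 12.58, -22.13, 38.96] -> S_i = 4.06*(-1.76)^i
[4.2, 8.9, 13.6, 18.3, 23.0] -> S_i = 4.20 + 4.70*i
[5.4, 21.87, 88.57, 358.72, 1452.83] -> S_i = 5.40*4.05^i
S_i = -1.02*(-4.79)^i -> [-1.02, 4.89, -23.4, 112.1, -536.96]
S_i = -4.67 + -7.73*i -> [-4.67, -12.4, -20.13, -27.86, -35.59]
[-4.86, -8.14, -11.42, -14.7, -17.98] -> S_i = -4.86 + -3.28*i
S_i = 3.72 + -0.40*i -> [3.72, 3.32, 2.92, 2.52, 2.12]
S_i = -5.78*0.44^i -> [-5.78, -2.54, -1.12, -0.49, -0.22]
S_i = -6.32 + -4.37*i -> [-6.32, -10.69, -15.06, -19.43, -23.8]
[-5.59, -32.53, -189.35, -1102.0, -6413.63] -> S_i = -5.59*5.82^i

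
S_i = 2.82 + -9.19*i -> [2.82, -6.37, -15.56, -24.75, -33.94]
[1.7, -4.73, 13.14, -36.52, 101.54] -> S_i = 1.70*(-2.78)^i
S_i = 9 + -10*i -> [9, -1, -11, -21, -31]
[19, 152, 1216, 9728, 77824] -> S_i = 19*8^i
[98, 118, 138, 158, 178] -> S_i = 98 + 20*i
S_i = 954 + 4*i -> [954, 958, 962, 966, 970]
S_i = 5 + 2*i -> [5, 7, 9, 11, 13]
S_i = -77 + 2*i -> [-77, -75, -73, -71, -69]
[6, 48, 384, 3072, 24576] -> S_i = 6*8^i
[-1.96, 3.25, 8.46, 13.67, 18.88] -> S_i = -1.96 + 5.21*i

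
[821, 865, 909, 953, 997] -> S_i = 821 + 44*i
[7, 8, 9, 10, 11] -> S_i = 7 + 1*i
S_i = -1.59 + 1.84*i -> [-1.59, 0.25, 2.09, 3.93, 5.77]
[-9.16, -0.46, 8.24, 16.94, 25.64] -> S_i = -9.16 + 8.70*i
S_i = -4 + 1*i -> [-4, -3, -2, -1, 0]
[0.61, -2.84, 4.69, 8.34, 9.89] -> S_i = Random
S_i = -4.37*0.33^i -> [-4.37, -1.44, -0.48, -0.16, -0.05]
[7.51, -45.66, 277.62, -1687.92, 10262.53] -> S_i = 7.51*(-6.08)^i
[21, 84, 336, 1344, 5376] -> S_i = 21*4^i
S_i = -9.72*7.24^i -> [-9.72, -70.37, -509.5, -3688.77, -26706.72]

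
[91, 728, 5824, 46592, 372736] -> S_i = 91*8^i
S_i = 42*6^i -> [42, 252, 1512, 9072, 54432]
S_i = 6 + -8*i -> [6, -2, -10, -18, -26]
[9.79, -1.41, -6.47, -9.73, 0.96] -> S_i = Random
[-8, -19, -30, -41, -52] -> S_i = -8 + -11*i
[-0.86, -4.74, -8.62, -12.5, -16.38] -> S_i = -0.86 + -3.88*i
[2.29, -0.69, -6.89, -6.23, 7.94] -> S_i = Random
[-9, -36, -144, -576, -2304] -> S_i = -9*4^i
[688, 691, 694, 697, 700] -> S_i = 688 + 3*i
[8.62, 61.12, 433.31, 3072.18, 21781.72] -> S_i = 8.62*7.09^i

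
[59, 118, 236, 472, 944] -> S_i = 59*2^i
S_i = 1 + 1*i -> [1, 2, 3, 4, 5]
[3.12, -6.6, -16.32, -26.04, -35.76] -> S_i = 3.12 + -9.72*i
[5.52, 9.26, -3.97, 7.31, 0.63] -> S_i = Random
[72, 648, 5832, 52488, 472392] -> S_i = 72*9^i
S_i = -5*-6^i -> [-5, 30, -180, 1080, -6480]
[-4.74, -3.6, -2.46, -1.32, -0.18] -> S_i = -4.74 + 1.14*i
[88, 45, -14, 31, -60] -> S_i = Random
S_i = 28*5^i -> [28, 140, 700, 3500, 17500]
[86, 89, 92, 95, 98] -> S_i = 86 + 3*i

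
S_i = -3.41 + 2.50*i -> [-3.41, -0.91, 1.59, 4.09, 6.59]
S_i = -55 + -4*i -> [-55, -59, -63, -67, -71]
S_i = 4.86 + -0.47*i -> [4.86, 4.39, 3.92, 3.45, 2.98]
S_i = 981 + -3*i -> [981, 978, 975, 972, 969]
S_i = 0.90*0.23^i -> [0.9, 0.21, 0.05, 0.01, 0.0]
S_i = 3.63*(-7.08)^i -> [3.63, -25.7, 181.96, -1288.27, 9120.94]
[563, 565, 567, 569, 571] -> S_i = 563 + 2*i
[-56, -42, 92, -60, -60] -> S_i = Random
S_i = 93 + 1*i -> [93, 94, 95, 96, 97]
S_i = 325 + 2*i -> [325, 327, 329, 331, 333]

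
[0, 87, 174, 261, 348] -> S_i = 0 + 87*i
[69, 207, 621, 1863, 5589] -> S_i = 69*3^i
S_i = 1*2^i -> [1, 2, 4, 8, 16]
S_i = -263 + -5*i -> [-263, -268, -273, -278, -283]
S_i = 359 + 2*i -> [359, 361, 363, 365, 367]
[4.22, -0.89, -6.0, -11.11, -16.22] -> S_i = 4.22 + -5.11*i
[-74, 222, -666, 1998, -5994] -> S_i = -74*-3^i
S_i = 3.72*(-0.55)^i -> [3.72, -2.05, 1.13, -0.62, 0.34]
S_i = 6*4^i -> [6, 24, 96, 384, 1536]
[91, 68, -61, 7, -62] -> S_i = Random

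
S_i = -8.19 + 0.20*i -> [-8.19, -7.99, -7.79, -7.59, -7.39]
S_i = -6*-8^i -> [-6, 48, -384, 3072, -24576]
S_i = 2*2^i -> [2, 4, 8, 16, 32]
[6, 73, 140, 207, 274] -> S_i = 6 + 67*i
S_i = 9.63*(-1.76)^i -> [9.63, -16.95, 29.83, -52.5, 92.4]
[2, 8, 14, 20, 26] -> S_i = 2 + 6*i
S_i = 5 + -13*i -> [5, -8, -21, -34, -47]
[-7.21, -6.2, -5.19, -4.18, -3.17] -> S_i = -7.21 + 1.01*i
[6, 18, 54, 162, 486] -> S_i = 6*3^i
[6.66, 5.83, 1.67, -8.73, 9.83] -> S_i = Random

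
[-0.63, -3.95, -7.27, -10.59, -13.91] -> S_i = -0.63 + -3.32*i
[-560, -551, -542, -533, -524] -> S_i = -560 + 9*i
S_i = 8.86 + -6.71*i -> [8.86, 2.15, -4.56, -11.27, -17.98]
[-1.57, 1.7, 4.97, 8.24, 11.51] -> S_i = -1.57 + 3.27*i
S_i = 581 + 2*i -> [581, 583, 585, 587, 589]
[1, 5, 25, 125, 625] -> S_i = 1*5^i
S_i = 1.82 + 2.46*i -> [1.82, 4.28, 6.74, 9.2, 11.66]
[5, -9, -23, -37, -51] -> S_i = 5 + -14*i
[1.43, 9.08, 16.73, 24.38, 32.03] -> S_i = 1.43 + 7.65*i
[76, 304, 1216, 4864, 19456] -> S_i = 76*4^i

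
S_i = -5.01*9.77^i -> [-5.01, -48.95, -478.22, -4672.2, -45647.39]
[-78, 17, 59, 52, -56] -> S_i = Random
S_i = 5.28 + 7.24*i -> [5.28, 12.52, 19.76, 27.0, 34.24]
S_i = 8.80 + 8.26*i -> [8.8, 17.06, 25.32, 33.58, 41.84]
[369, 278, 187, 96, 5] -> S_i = 369 + -91*i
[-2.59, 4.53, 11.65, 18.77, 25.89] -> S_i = -2.59 + 7.12*i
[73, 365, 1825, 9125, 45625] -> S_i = 73*5^i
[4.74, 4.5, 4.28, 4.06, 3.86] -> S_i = 4.74*0.95^i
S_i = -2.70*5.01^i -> [-2.7, -13.53, -67.77, -339.53, -1701.04]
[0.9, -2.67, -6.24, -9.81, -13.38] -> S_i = 0.90 + -3.57*i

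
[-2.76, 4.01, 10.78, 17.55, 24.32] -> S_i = -2.76 + 6.77*i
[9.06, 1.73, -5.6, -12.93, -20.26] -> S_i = 9.06 + -7.33*i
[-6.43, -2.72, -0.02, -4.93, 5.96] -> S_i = Random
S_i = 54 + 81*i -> [54, 135, 216, 297, 378]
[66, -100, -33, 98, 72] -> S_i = Random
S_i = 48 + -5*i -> [48, 43, 38, 33, 28]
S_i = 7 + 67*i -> [7, 74, 141, 208, 275]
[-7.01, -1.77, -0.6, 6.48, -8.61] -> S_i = Random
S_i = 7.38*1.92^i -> [7.38, 14.17, 27.21, 52.23, 100.29]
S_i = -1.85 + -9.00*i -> [-1.85, -10.85, -19.85, -28.85, -37.85]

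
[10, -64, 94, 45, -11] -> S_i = Random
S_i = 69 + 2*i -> [69, 71, 73, 75, 77]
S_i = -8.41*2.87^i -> [-8.41, -24.14, -69.27, -198.81, -570.59]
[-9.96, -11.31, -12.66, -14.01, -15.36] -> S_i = -9.96 + -1.35*i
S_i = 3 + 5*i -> [3, 8, 13, 18, 23]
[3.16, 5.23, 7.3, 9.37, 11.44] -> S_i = 3.16 + 2.07*i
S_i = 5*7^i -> [5, 35, 245, 1715, 12005]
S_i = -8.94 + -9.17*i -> [-8.94, -18.11, -27.28, -36.45, -45.62]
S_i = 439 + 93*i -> [439, 532, 625, 718, 811]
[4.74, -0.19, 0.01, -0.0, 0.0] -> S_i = 4.74*(-0.04)^i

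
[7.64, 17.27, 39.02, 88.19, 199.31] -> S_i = 7.64*2.26^i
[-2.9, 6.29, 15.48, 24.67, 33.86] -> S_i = -2.90 + 9.19*i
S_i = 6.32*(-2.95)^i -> [6.32, -18.64, 55.0, -162.25, 478.64]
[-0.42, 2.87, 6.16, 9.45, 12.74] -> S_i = -0.42 + 3.29*i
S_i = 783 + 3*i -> [783, 786, 789, 792, 795]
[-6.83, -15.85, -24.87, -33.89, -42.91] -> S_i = -6.83 + -9.02*i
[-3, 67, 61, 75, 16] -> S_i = Random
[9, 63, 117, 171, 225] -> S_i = 9 + 54*i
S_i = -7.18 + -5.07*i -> [-7.18, -12.25, -17.32, -22.39, -27.46]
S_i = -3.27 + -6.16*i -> [-3.27, -9.43, -15.59, -21.75, -27.91]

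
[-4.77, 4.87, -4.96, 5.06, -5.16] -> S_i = -4.77*(-1.02)^i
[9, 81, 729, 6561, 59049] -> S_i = 9*9^i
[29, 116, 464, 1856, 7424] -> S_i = 29*4^i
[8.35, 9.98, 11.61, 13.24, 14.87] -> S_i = 8.35 + 1.63*i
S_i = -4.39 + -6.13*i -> [-4.39, -10.52, -16.65, -22.78, -28.91]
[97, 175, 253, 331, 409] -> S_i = 97 + 78*i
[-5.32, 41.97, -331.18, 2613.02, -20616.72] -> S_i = -5.32*(-7.89)^i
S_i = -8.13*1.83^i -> [-8.13, -14.88, -27.23, -49.82, -91.18]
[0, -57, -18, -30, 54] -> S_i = Random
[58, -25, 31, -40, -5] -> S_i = Random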